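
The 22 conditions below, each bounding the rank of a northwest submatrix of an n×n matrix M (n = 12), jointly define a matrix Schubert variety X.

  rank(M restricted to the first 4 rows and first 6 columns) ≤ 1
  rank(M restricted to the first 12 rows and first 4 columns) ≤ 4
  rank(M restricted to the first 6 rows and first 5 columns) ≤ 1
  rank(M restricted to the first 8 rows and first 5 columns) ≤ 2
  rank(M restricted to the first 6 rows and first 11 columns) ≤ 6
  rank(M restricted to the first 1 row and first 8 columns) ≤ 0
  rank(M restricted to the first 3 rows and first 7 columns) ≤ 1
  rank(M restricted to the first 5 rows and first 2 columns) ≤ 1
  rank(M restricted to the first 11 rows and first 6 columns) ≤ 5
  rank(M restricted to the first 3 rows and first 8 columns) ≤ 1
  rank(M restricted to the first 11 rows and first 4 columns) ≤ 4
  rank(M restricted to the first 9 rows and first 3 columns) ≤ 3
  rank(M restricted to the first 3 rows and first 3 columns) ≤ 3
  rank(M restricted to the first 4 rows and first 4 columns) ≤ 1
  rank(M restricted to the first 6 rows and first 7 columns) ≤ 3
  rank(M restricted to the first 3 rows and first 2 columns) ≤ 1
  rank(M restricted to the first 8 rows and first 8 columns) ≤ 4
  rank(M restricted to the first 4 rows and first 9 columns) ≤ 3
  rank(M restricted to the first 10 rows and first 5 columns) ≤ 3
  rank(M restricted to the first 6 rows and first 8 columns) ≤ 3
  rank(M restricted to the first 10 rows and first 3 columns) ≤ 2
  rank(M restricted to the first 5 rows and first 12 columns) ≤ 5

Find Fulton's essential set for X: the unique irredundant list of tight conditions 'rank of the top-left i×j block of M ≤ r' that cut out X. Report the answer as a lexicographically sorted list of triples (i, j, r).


Recovering R(i,j) via the rank-extension bound from the 22 conditions:

  R[1]: 0 | 0 | 0 | 0 | 0 | 0 | 0 | 0 | 1 | 1 | 1 | 1
  R[2]: 1 | 1 | 1 | 1 | 1 | 1 | 1 | 1 | 2 | 2 | 2 | 2
  R[3]: 1 | 1 | 1 | 1 | 1 | 1 | 1 | 1 | 2 | 3 | 3 | 3
  R[4]: 1 | 1 | 1 | 1 | 1 | 1 | 2 | 2 | 3 | 4 | 4 | 4
  R[5]: 1 | 1 | 1 | 1 | 1 | 2 | 3 | 3 | 4 | 5 | 5 | 5
  R[6]: 1 | 1 | 1 | 1 | 1 | 2 | 3 | 3 | 4 | 5 | 6 | 6
  R[7]: 1 | 2 | 2 | 2 | 2 | 3 | 4 | 4 | 5 | 6 | 7 | 7
  R[8]: 1 | 2 | 2 | 2 | 2 | 3 | 4 | 4 | 5 | 6 | 7 | 8
  R[9]: 1 | 2 | 2 | 3 | 3 | 4 | 5 | 5 | 6 | 7 | 8 | 9
  R[10]: 1 | 2 | 2 | 3 | 3 | 4 | 5 | 6 | 7 | 8 | 9 | 10
  R[11]: 1 | 2 | 3 | 4 | 4 | 5 | 6 | 7 | 8 | 9 | 10 | 11
  R[12]: 1 | 2 | 3 | 4 | 5 | 6 | 7 | 8 | 9 | 10 | 11 | 12

hence w(1..12) = (9, 1, 10, 7, 6, 11, 2, 12, 4, 8, 3, 5).

Fulton essential set (9 of the 36 Rothe cells):

[(1, 8, 0), (3, 8, 1), (4, 6, 1), (6, 5, 1), (6, 8, 3), (8, 5, 2), (8, 8, 4), (10, 3, 2), (10, 5, 3)]


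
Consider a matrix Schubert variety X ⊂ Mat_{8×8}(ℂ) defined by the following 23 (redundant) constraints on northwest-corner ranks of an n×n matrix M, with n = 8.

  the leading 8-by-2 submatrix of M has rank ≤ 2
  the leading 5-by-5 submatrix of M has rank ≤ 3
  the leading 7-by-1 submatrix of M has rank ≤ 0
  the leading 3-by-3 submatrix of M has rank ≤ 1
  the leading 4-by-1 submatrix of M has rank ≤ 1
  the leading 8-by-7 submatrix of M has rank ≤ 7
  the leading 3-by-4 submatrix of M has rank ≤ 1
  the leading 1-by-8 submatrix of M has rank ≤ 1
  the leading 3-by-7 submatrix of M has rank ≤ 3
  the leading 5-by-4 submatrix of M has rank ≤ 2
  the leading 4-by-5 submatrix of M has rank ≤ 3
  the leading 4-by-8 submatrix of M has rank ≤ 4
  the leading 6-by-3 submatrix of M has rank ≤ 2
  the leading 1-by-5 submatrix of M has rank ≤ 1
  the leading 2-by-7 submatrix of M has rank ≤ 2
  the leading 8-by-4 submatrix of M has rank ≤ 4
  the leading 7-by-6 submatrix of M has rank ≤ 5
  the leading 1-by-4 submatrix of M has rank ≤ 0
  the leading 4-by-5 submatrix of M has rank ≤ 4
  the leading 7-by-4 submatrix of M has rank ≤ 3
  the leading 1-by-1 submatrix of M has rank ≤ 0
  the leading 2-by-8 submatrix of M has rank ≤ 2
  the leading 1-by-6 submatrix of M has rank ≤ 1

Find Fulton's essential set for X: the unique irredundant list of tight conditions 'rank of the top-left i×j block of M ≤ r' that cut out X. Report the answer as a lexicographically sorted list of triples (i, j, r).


Rank table r_w(8×8) implied by the 23 constraints:

  0 | 0 | 0 | 0 | 1 | 1 | 1 | 1
  0 | 1 | 1 | 1 | 2 | 2 | 2 | 2
  0 | 1 | 1 | 1 | 2 | 3 | 3 | 3
  0 | 1 | 2 | 2 | 3 | 4 | 4 | 4
  0 | 1 | 2 | 2 | 3 | 4 | 5 | 5
  0 | 1 | 2 | 3 | 4 | 5 | 6 | 6
  0 | 1 | 2 | 3 | 4 | 5 | 6 | 7
  1 | 2 | 3 | 4 | 5 | 6 | 7 | 8

the unique w with this rank table is (5, 2, 6, 3, 7, 4, 8, 1).

4 SE-corners of the 13-cell Rothe diagram give Ess(w):

[(1, 4, 0), (3, 4, 1), (5, 4, 2), (7, 1, 0)]


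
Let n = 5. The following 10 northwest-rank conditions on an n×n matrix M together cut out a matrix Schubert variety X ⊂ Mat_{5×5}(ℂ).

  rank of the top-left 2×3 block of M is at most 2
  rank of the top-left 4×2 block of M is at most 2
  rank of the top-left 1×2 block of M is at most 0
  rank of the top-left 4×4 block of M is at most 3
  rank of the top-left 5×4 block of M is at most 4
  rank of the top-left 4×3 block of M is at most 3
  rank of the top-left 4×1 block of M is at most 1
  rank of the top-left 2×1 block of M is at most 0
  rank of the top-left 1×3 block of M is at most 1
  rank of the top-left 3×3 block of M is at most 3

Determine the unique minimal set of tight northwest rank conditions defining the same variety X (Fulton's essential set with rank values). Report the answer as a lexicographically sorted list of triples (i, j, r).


Computing R[i][j] = min implied NW-rank bound (n=5, 10 conditions):

  0, 0, 1, 1, 1
  0, 1, 2, 2, 2
  1, 2, 3, 3, 3
  1, 2, 3, 3, 4
  1, 2, 3, 4, 5

hence w(1..5) = (3, 2, 1, 5, 4).

D(w) has 4 cells with 3 SE-corners; essential set:

[(1, 2, 0), (2, 1, 0), (4, 4, 3)]


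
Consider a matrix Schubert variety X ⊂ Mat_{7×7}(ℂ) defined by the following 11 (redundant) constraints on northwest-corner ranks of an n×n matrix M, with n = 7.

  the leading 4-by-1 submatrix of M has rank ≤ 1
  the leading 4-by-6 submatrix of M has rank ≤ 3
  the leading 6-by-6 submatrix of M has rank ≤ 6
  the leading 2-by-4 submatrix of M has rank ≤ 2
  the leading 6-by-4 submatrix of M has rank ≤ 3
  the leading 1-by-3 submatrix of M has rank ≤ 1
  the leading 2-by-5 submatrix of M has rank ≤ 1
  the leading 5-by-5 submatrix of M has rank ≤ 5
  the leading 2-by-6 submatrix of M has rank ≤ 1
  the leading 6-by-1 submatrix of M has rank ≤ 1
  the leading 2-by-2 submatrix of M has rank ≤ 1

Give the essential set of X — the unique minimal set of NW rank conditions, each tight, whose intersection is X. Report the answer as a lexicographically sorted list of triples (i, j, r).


Rank table r_w(7×7) implied by the 11 constraints:

  i=1: 1, 1, 1, 1, 1, 1, 1
  i=2: 1, 1, 1, 1, 1, 1, 2
  i=3: 1, 2, 2, 2, 2, 2, 3
  i=4: 1, 2, 3, 3, 3, 3, 4
  i=5: 1, 2, 3, 3, 4, 4, 5
  i=6: 1, 2, 3, 3, 4, 5, 6
  i=7: 1, 2, 3, 4, 5, 6, 7

hence w(1..7) = (1, 7, 2, 3, 5, 6, 4).

D(w) has 7 cells with 2 SE-corners; essential set:

[(2, 6, 1), (6, 4, 3)]


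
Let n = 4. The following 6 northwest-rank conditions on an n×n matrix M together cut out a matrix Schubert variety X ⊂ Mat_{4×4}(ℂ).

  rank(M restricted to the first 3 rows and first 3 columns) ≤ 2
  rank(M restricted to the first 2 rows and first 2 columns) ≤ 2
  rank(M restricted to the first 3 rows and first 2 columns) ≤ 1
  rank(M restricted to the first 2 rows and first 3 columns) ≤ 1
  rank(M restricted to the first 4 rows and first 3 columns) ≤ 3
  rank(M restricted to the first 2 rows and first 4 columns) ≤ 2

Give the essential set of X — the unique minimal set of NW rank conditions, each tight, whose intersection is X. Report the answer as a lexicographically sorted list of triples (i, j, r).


The tightest implied rank at each (i,j), from the 6 conditions:

  1, 1, 1, 1
  1, 1, 1, 2
  1, 1, 2, 3
  1, 2, 3, 4

second differences of R give the permutation w = (1, 4, 3, 2).

ℓ(w)=3; the 2 essential cells (i,j,r):

[(2, 3, 1), (3, 2, 1)]


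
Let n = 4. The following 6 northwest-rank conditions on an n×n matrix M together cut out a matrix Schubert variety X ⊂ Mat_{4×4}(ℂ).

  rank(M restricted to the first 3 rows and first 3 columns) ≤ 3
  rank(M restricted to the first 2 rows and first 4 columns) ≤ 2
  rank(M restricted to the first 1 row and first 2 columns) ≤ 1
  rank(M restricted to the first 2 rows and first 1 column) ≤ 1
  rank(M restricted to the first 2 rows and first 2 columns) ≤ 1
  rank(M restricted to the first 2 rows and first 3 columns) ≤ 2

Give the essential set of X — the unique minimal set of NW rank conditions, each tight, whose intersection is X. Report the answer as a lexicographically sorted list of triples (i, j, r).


Computing R[i][j] = min implied NW-rank bound (n=4, 6 conditions):

  R[1]: 1 | 1 | 1 | 1
  R[2]: 1 | 1 | 2 | 2
  R[3]: 1 | 2 | 3 | 3
  R[4]: 1 | 2 | 3 | 4

giving w = (1, 3, 2, 4) via Δ²R.

Fulton essential set (the sole Rothe cell):

[(2, 2, 1)]


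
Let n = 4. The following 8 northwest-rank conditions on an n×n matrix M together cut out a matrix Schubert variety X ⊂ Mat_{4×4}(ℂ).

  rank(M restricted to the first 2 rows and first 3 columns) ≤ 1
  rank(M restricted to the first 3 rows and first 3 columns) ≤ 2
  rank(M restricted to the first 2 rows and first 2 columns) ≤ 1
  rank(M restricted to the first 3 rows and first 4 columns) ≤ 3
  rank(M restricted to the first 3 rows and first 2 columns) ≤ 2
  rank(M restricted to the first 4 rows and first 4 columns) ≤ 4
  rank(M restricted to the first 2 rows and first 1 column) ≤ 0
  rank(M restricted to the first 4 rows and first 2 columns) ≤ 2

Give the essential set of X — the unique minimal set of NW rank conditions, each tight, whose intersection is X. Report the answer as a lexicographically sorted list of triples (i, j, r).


Propagating the 8 rank bounds to every northwest block:

  R[1]: 0, 1, 1, 1
  R[2]: 0, 1, 1, 2
  R[3]: 1, 2, 2, 3
  R[4]: 1, 2, 3, 4

reading off 1-entries of Δ²R: w = (2, 4, 1, 3).

ℓ(w)=3; the 2 essential cells (i,j,r):

[(2, 1, 0), (2, 3, 1)]


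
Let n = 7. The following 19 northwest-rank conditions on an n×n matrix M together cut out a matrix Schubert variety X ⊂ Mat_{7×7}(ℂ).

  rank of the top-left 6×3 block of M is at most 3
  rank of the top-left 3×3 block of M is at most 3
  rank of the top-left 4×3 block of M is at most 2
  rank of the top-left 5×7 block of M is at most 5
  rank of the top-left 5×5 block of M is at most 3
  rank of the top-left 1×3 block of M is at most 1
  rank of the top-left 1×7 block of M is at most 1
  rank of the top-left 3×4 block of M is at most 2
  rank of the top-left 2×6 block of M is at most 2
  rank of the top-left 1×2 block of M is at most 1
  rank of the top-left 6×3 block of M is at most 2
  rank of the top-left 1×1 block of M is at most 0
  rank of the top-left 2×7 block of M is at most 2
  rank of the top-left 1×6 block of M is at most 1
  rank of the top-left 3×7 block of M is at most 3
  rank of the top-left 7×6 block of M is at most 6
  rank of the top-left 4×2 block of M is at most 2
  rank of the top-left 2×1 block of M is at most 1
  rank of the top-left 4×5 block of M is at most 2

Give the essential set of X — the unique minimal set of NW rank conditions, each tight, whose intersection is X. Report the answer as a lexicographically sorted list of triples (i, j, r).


The tightest implied rank at each (i,j), from the 19 conditions:

  i=1: 0, 1, 1, 1, 1, 1, 1
  i=2: 1, 2, 2, 2, 2, 2, 2
  i=3: 1, 2, 2, 2, 2, 3, 3
  i=4: 1, 2, 2, 2, 2, 3, 4
  i=5: 1, 2, 2, 3, 3, 4, 5
  i=6: 1, 2, 2, 3, 4, 5, 6
  i=7: 1, 2, 3, 4, 5, 6, 7

hence w(1..7) = (2, 1, 6, 7, 4, 5, 3).

Rothe diagram D(w) (9 cells), 3 SE-corners (essential conditions):

[(1, 1, 0), (4, 5, 2), (6, 3, 2)]


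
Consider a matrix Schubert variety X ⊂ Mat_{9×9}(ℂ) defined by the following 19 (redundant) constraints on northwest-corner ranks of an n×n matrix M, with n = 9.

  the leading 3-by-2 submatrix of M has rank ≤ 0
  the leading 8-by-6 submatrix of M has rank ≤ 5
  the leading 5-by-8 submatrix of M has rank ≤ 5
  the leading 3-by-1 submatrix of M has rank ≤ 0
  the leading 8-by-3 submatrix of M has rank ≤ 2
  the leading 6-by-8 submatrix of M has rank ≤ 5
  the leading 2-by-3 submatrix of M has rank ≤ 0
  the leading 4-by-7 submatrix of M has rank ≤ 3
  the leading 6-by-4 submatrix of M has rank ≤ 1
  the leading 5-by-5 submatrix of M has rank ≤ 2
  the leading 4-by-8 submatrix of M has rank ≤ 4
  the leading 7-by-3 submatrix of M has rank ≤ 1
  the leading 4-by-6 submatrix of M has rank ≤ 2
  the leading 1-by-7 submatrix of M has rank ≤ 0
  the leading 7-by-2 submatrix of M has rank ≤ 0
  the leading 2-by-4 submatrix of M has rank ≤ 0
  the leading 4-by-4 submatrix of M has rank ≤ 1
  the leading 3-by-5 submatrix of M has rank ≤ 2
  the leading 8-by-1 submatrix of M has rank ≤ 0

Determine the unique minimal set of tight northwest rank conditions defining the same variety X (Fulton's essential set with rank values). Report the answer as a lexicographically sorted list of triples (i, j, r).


Reconstructing r_w from the 19 given conditions:

  i=1: 0  0  0  0  0  0  0  1  1
  i=2: 0  0  0  0  1  1  1  2  2
  i=3: 0  0  1  1  2  2  2  3  3
  i=4: 0  0  1  1  2  2  3  4  4
  i=5: 0  0  1  1  2  3  4  5  5
  i=6: 0  0  1  1  2  3  4  5  6
  i=7: 0  0  1  2  3  4  5  6  7
  i=8: 0  1  2  3  4  5  6  7  8
  i=9: 1  2  3  4  5  6  7  8  9

second differences of R give the permutation w = (8, 5, 3, 7, 6, 9, 4, 2, 1).

|D(w)|=26, |Ess(w)|=6:

[(1, 7, 0), (2, 4, 0), (4, 6, 2), (6, 4, 1), (7, 2, 0), (8, 1, 0)]


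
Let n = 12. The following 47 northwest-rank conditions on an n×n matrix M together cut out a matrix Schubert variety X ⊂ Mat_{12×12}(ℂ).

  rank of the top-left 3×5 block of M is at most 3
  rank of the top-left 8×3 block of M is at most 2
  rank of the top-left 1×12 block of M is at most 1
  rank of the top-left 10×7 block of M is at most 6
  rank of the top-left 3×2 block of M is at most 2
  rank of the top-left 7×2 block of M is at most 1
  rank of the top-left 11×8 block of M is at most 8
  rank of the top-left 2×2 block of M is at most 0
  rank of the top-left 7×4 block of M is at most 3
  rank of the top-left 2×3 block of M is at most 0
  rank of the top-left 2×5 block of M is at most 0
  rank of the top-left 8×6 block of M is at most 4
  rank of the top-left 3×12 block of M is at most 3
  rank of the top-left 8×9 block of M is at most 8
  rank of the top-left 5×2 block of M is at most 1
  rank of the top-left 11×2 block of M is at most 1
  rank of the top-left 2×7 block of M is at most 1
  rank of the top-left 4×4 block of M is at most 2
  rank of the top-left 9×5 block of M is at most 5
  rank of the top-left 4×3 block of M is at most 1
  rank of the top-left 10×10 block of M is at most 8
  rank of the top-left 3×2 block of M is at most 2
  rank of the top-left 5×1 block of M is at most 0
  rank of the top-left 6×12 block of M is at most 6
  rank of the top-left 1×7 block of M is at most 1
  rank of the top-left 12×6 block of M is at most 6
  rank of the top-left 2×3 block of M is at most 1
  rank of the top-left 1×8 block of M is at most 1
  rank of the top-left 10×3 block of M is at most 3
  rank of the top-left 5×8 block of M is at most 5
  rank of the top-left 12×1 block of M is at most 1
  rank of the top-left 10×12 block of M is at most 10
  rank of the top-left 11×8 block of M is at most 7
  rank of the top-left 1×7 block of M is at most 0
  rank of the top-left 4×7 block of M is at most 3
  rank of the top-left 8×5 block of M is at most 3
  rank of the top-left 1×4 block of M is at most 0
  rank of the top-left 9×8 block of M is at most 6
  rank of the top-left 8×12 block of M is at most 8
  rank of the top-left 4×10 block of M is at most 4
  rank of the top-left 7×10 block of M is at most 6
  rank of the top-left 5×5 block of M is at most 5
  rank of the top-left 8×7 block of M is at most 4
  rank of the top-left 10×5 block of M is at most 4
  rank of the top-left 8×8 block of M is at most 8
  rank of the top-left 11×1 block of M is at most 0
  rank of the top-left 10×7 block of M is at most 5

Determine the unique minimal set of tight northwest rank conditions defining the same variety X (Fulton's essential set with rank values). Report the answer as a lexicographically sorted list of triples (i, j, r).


Computing R[i][j] = min implied NW-rank bound (n=12, 47 conditions):

  0, 0, 0, 0, 0, 0, 0, 1, 1, 1, 1, 1
  0, 0, 0, 0, 0, 1, 1, 2, 2, 2, 2, 2
  0, 1, 1, 1, 1, 2, 2, 3, 3, 3, 3, 3
  0, 1, 1, 2, 2, 3, 3, 4, 4, 4, 4, 4
  0, 1, 2, 3, 3, 4, 4, 5, 5, 5, 5, 5
  0, 1, 2, 3, 3, 4, 4, 5, 6, 6, 6, 6
  0, 1, 2, 3, 3, 4, 4, 5, 6, 6, 7, 7
  0, 1, 2, 3, 3, 4, 4, 5, 6, 7, 8, 8
  0, 1, 2, 3, 4, 5, 5, 6, 7, 8, 9, 9
  0, 1, 2, 3, 4, 5, 5, 6, 7, 8, 9, 10
  0, 1, 2, 3, 4, 5, 6, 7, 8, 9, 10, 11
  1, 2, 3, 4, 5, 6, 7, 8, 9, 10, 11, 12

reading off 1-entries of Δ²R: w = (8, 6, 2, 4, 3, 9, 11, 10, 5, 12, 7, 1).

8 SE-corners of the 30-cell Rothe diagram give Ess(w):

[(1, 7, 0), (2, 5, 0), (4, 3, 1), (7, 10, 6), (8, 5, 3), (8, 7, 4), (10, 7, 5), (11, 1, 0)]


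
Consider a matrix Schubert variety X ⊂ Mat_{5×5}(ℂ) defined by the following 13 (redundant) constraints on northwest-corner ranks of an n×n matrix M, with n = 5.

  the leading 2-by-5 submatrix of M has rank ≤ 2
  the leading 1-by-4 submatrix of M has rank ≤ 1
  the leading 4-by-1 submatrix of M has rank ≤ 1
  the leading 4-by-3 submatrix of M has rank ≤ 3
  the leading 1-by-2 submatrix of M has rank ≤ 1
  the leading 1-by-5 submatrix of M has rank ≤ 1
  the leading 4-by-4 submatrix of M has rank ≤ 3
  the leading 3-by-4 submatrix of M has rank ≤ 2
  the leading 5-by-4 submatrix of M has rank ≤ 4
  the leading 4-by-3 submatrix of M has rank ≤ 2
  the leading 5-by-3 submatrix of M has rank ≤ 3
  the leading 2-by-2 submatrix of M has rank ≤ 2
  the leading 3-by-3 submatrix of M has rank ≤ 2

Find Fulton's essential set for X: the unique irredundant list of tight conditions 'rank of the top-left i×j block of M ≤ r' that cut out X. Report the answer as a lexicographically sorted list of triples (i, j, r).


Rank table r_w(5×5) implied by the 13 constraints:

  row 1: 1, 1, 1, 1, 1
  row 2: 1, 2, 2, 2, 2
  row 3: 1, 2, 2, 2, 3
  row 4: 1, 2, 2, 3, 4
  row 5: 1, 2, 3, 4, 5

reading off 1-entries of Δ²R: w = (1, 2, 5, 4, 3).

Fulton essential set (2 of the 3 Rothe cells):

[(3, 4, 2), (4, 3, 2)]


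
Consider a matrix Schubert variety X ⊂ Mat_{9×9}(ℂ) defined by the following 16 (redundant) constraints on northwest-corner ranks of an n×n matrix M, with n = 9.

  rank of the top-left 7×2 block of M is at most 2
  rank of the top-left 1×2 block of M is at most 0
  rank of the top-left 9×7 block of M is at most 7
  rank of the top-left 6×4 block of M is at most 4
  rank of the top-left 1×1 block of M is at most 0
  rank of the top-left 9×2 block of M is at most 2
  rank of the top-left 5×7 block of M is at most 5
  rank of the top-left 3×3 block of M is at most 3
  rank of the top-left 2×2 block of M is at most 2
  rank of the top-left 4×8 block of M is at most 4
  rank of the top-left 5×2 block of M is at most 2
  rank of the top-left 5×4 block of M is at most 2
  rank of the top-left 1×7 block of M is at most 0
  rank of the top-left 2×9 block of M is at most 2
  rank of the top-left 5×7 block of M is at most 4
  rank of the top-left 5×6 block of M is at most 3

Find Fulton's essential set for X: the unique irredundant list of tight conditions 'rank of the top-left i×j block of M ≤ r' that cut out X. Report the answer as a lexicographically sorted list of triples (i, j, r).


The tightest implied rank at each (i,j), from the 16 conditions:

  0 0 0 0 0 0 0 1 1
  1 1 1 1 1 1 1 2 2
  1 2 2 2 2 2 2 3 3
  1 2 2 2 3 3 3 4 4
  1 2 2 2 3 3 4 5 5
  1 2 3 3 4 4 5 6 6
  1 2 3 4 5 5 6 7 7
  1 2 3 4 5 6 7 8 8
  1 2 3 4 5 6 7 8 9

so w = (8, 1, 2, 5, 7, 3, 4, 6, 9).

Rothe diagram D(w) (12 cells), 3 SE-corners (essential conditions):

[(1, 7, 0), (5, 4, 2), (5, 6, 3)]


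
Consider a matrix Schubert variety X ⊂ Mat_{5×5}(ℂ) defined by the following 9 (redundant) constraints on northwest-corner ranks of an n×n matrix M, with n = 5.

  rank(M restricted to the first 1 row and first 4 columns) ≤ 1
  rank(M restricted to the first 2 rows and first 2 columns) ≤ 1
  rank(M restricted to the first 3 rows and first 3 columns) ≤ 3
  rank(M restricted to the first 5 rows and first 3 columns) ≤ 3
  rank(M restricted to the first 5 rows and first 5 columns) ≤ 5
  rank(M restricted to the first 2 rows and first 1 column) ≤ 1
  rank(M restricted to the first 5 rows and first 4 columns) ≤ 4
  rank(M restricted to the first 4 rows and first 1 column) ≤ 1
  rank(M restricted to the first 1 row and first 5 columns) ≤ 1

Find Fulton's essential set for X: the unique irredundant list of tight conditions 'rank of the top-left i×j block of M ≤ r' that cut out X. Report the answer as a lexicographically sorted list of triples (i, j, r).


Propagating the 9 rank bounds to every northwest block:

  i=1: 1  1  1  1  1
  i=2: 1  1  2  2  2
  i=3: 1  2  3  3  3
  i=4: 1  2  3  4  4
  i=5: 1  2  3  4  5

second differences of R give the permutation w = (1, 3, 2, 4, 5).

Fulton essential set (the sole Rothe cell):

[(2, 2, 1)]


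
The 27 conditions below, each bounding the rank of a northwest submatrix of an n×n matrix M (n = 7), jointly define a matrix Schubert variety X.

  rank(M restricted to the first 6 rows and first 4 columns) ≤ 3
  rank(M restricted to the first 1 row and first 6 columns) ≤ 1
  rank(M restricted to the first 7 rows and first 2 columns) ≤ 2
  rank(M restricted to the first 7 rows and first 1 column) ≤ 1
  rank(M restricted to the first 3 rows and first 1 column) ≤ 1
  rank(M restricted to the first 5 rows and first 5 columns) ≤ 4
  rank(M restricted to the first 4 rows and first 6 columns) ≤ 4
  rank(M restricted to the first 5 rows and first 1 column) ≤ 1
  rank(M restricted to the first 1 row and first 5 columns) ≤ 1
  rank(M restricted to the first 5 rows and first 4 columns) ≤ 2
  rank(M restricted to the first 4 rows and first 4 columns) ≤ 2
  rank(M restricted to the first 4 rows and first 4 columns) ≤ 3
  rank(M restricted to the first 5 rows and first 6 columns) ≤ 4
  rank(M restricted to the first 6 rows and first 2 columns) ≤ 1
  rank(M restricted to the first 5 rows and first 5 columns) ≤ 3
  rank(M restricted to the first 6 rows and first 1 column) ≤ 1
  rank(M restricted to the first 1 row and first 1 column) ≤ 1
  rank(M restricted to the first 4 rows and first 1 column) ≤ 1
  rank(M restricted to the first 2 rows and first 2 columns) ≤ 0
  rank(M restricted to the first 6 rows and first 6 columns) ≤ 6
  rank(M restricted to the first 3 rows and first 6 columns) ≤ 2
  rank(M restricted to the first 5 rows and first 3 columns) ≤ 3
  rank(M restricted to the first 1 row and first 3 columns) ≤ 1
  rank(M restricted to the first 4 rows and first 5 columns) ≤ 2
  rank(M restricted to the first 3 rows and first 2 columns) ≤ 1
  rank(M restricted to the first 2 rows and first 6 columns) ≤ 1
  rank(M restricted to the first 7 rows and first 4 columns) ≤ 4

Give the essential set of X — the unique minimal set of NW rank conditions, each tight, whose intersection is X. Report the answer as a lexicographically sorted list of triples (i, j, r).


The tightest implied rank at each (i,j), from the 27 conditions:

  R[1]: 0  0  1  1  1  1  1
  R[2]: 0  0  1  1  1  1  2
  R[3]: 1  1  2  2  2  2  3
  R[4]: 1  1  2  2  2  3  4
  R[5]: 1  1  2  2  3  4  5
  R[6]: 1  1  2  3  4  5  6
  R[7]: 1  2  3  4  5  6  7

so w = (3, 7, 1, 6, 5, 4, 2).

Rothe diagram D(w) (13 cells), 5 SE-corners (essential conditions):

[(2, 2, 0), (2, 6, 1), (4, 5, 2), (5, 4, 2), (6, 2, 1)]


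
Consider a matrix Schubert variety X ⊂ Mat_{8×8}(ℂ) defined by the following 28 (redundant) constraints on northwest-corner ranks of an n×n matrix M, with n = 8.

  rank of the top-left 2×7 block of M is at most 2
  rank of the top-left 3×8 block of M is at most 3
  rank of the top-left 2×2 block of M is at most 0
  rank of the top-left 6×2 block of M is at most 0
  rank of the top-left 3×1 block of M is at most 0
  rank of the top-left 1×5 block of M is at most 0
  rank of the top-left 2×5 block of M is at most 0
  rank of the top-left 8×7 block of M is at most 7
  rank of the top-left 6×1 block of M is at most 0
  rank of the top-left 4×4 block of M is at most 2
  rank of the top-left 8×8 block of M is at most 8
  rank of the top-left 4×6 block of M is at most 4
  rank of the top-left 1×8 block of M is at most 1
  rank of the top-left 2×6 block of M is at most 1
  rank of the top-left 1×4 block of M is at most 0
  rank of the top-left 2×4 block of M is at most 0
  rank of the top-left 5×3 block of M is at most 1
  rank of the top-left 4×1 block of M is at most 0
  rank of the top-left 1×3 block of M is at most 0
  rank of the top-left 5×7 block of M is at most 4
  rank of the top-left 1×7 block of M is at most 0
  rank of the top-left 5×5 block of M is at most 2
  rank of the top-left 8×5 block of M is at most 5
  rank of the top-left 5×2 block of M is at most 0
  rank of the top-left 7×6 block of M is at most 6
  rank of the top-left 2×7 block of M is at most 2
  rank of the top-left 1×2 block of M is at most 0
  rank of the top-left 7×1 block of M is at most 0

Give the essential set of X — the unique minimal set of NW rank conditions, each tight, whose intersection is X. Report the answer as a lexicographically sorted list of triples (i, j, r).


Propagating the 28 rank bounds to every northwest block:

  row 1: 0  0  0  0  0  0  0  1
  row 2: 0  0  0  0  0  1  1  2
  row 3: 0  0  1  1  1  2  2  3
  row 4: 0  0  1  2  2  3  3  4
  row 5: 0  0  1  2  2  3  4  5
  row 6: 0  0  1  2  3  4  5  6
  row 7: 0  1  2  3  4  5  6  7
  row 8: 1  2  3  4  5  6  7  8

the unique w with this rank table is (8, 6, 3, 4, 7, 5, 2, 1).

Fulton essential set (5 of the 22 Rothe cells):

[(1, 7, 0), (2, 5, 0), (5, 5, 2), (6, 2, 0), (7, 1, 0)]


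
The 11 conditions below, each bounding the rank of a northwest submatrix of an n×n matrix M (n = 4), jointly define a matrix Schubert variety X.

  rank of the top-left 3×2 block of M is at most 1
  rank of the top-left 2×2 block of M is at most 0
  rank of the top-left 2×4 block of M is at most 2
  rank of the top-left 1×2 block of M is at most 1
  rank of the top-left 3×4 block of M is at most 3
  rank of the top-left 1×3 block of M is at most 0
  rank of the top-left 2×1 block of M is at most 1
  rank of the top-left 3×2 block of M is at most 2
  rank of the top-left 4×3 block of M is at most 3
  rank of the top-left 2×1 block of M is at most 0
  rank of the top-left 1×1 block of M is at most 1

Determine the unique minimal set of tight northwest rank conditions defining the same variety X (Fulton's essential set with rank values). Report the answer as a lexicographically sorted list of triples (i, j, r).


Propagating the 11 rank bounds to every northwest block:

  i=1: 0 0 0 1
  i=2: 0 0 1 2
  i=3: 1 1 2 3
  i=4: 1 2 3 4

hence w(1..4) = (4, 3, 1, 2).

|D(w)|=5, |Ess(w)|=2:

[(1, 3, 0), (2, 2, 0)]


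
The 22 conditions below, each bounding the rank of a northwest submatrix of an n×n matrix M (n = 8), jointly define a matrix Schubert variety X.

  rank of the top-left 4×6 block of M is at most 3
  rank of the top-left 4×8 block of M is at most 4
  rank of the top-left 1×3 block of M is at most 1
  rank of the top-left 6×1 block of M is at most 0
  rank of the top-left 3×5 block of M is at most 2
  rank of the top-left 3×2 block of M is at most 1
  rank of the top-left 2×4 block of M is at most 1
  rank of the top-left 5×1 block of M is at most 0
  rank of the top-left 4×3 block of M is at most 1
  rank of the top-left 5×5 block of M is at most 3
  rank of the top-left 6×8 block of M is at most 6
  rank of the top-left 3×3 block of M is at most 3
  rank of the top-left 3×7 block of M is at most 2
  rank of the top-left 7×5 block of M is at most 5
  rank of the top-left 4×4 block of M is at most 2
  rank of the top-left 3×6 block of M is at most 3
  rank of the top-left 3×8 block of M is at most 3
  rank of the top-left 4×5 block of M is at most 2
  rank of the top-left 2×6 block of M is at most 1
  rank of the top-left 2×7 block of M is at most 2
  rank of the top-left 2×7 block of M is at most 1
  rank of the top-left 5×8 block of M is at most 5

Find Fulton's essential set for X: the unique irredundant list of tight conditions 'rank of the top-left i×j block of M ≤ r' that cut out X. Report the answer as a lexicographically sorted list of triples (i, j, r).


Rank table r_w(8×8) implied by the 22 constraints:

  i=1: 0 1 1 1 1 1 1 1
  i=2: 0 1 1 1 1 1 1 2
  i=3: 0 1 1 2 2 2 2 3
  i=4: 0 1 1 2 2 3 3 4
  i=5: 0 1 2 3 3 4 4 5
  i=6: 0 1 2 3 4 5 5 6
  i=7: 1 2 3 4 5 6 6 7
  i=8: 1 2 3 4 5 6 7 8

reading off 1-entries of Δ²R: w = (2, 8, 4, 6, 3, 5, 1, 7).

Rothe diagram D(w) (14 cells), 4 SE-corners (essential conditions):

[(2, 7, 1), (4, 3, 1), (4, 5, 2), (6, 1, 0)]


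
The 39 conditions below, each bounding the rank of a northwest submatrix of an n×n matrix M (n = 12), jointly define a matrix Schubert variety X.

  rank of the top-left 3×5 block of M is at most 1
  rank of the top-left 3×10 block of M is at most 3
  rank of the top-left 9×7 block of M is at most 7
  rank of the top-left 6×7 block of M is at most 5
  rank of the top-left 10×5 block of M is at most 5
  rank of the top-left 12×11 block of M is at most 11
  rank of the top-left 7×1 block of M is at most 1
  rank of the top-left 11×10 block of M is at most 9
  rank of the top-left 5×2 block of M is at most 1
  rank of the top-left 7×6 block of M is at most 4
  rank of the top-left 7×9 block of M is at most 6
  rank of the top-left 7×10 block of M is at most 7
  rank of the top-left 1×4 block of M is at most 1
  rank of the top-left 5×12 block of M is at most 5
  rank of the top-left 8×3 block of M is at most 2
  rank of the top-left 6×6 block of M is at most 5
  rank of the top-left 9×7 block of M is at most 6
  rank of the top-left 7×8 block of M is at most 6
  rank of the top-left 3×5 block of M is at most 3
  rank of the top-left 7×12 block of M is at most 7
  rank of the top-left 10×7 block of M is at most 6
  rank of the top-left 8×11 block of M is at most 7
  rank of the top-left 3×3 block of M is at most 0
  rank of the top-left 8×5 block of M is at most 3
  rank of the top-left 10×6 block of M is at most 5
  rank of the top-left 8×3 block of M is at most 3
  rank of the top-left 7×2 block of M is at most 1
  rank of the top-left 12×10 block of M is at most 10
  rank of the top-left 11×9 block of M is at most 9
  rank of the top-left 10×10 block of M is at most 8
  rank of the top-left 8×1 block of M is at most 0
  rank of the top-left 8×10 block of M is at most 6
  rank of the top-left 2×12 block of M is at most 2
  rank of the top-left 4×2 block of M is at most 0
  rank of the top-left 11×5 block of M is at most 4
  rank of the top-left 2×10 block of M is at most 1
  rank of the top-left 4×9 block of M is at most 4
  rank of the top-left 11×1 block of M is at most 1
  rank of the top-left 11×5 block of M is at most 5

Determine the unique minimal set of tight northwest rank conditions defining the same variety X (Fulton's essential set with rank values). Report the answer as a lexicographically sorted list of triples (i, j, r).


Computing R[i][j] = min implied NW-rank bound (n=12, 39 conditions):

  row 1: 0 | 0 | 0 | 1 | 1 | 1 | 1 | 1 | 1 | 1 | 1 | 1
  row 2: 0 | 0 | 0 | 1 | 1 | 1 | 1 | 1 | 1 | 1 | 2 | 2
  row 3: 0 | 0 | 0 | 1 | 1 | 2 | 2 | 2 | 2 | 2 | 3 | 3
  row 4: 0 | 0 | 1 | 2 | 2 | 3 | 3 | 3 | 3 | 3 | 4 | 4
  row 5: 0 | 1 | 2 | 3 | 3 | 4 | 4 | 4 | 4 | 4 | 5 | 5
  row 6: 0 | 1 | 2 | 3 | 3 | 4 | 5 | 5 | 5 | 5 | 6 | 6
  row 7: 0 | 1 | 2 | 3 | 3 | 4 | 5 | 6 | 6 | 6 | 7 | 7
  row 8: 0 | 1 | 2 | 3 | 3 | 4 | 5 | 6 | 6 | 6 | 7 | 8
  row 9: 1 | 2 | 3 | 4 | 4 | 5 | 6 | 7 | 7 | 7 | 8 | 9
  row 10: 1 | 2 | 3 | 4 | 4 | 5 | 6 | 7 | 8 | 8 | 9 | 10
  row 11: 1 | 2 | 3 | 4 | 4 | 5 | 6 | 7 | 8 | 9 | 10 | 11
  row 12: 1 | 2 | 3 | 4 | 5 | 6 | 7 | 8 | 9 | 10 | 11 | 12

the unique w with this rank table is (4, 11, 6, 3, 2, 7, 8, 12, 1, 9, 10, 5).

Fulton essential set (8 of the 29 Rothe cells):

[(2, 10, 1), (3, 3, 0), (3, 5, 1), (4, 2, 0), (8, 1, 0), (8, 5, 3), (8, 10, 6), (11, 5, 4)]


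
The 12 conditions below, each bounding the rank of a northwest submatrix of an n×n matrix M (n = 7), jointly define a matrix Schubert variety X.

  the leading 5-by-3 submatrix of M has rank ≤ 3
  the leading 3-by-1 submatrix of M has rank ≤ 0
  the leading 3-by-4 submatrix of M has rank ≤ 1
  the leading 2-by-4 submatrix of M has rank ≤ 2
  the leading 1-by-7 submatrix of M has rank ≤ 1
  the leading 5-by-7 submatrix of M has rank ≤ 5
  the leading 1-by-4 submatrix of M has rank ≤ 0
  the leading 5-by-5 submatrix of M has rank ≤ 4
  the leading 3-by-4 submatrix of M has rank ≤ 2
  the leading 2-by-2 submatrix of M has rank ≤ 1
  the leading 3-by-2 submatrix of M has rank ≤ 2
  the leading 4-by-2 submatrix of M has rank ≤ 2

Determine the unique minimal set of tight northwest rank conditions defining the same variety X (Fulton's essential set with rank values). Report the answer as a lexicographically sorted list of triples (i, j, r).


Computing R[i][j] = min implied NW-rank bound (n=7, 12 conditions):

  row 1: 0  0  0  0  1  1  1
  row 2: 0  1  1  1  2  2  2
  row 3: 0  1  1  1  2  3  3
  row 4: 1  2  2  2  3  4  4
  row 5: 1  2  3  3  4  5  5
  row 6: 1  2  3  4  5  6  6
  row 7: 1  2  3  4  5  6  7

the unique w with this rank table is (5, 2, 6, 1, 3, 4, 7).

D(w) has 8 cells with 3 SE-corners; essential set:

[(1, 4, 0), (3, 1, 0), (3, 4, 1)]


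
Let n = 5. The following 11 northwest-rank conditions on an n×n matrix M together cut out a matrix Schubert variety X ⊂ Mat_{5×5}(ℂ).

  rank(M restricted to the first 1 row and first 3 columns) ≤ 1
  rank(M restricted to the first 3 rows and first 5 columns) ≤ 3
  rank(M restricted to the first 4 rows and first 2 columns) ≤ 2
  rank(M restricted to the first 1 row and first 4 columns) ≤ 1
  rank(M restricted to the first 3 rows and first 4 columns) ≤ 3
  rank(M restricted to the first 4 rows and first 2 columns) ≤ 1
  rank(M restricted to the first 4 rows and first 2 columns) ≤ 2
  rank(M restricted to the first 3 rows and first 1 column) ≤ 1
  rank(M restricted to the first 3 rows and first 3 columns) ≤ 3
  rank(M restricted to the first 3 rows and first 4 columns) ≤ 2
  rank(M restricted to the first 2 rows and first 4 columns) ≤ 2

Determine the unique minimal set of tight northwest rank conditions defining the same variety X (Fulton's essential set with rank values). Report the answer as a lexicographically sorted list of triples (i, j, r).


Recovering R(i,j) via the rank-extension bound from the 11 conditions:

  row 1: 1 1 1 1 1
  row 2: 1 1 2 2 2
  row 3: 1 1 2 2 3
  row 4: 1 1 2 3 4
  row 5: 1 2 3 4 5

so w = (1, 3, 5, 4, 2).

D(w) has 4 cells with 2 SE-corners; essential set:

[(3, 4, 2), (4, 2, 1)]


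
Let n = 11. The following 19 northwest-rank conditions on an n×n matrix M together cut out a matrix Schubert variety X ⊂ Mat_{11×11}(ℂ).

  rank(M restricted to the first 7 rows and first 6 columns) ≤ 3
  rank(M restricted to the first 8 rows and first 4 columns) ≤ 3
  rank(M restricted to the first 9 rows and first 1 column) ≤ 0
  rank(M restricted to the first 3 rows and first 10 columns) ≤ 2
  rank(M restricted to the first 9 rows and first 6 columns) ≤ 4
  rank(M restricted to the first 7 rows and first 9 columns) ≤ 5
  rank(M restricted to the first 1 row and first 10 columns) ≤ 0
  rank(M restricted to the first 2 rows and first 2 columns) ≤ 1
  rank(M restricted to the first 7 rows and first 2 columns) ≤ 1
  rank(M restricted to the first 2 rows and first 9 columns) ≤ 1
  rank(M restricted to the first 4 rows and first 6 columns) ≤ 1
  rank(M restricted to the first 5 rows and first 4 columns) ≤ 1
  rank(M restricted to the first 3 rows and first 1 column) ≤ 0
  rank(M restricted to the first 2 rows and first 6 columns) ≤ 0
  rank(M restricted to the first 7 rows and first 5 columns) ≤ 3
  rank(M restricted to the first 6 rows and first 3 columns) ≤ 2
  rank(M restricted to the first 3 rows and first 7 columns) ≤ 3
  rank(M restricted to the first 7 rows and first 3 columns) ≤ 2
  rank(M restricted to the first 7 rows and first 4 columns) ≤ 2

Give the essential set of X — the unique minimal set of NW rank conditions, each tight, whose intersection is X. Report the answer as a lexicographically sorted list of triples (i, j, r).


Recovering R(i,j) via the rank-extension bound from the 19 conditions:

  0 | 0 | 0 | 0 | 0 | 0 | 0 | 0 | 0 | 0 | 1
  0 | 0 | 0 | 0 | 0 | 0 | 1 | 1 | 1 | 1 | 2
  0 | 1 | 1 | 1 | 1 | 1 | 2 | 2 | 2 | 2 | 3
  0 | 1 | 1 | 1 | 1 | 1 | 2 | 3 | 3 | 3 | 4
  0 | 1 | 1 | 1 | 2 | 2 | 3 | 4 | 4 | 4 | 5
  0 | 1 | 2 | 2 | 3 | 3 | 4 | 5 | 5 | 5 | 6
  0 | 1 | 2 | 2 | 3 | 3 | 4 | 5 | 5 | 6 | 7
  0 | 1 | 2 | 3 | 4 | 4 | 5 | 6 | 6 | 7 | 8
  0 | 1 | 2 | 3 | 4 | 4 | 5 | 6 | 7 | 8 | 9
  1 | 2 | 3 | 4 | 5 | 5 | 6 | 7 | 8 | 9 | 10
  1 | 2 | 3 | 4 | 5 | 6 | 7 | 8 | 9 | 10 | 11

the unique w with this rank table is (11, 7, 2, 8, 5, 3, 10, 4, 9, 1, 6).

Fulton essential set (9 of the 33 Rothe cells):

[(1, 10, 0), (2, 6, 0), (4, 6, 1), (5, 4, 1), (7, 4, 2), (7, 6, 3), (7, 9, 5), (9, 1, 0), (9, 6, 4)]


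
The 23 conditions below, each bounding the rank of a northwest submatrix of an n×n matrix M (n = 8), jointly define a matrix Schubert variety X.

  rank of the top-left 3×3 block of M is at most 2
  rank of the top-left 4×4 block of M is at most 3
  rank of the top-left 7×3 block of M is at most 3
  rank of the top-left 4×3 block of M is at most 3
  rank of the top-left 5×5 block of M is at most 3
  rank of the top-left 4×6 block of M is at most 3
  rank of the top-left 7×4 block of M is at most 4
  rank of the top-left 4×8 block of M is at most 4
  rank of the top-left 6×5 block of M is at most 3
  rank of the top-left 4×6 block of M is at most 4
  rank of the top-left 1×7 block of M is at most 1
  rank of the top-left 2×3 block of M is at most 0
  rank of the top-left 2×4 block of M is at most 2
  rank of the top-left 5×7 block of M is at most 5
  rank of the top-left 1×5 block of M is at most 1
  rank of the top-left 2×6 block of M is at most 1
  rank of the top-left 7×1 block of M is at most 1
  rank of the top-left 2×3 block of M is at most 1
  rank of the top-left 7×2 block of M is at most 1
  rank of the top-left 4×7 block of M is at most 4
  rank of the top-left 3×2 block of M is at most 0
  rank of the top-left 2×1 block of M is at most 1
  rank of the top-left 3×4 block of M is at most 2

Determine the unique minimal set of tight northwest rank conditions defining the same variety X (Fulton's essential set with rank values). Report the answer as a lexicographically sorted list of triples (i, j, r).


Computing R[i][j] = min implied NW-rank bound (n=8, 23 conditions):

  0, 0, 0, 1, 1, 1, 1, 1
  0, 0, 0, 1, 1, 1, 2, 2
  0, 0, 1, 2, 2, 2, 3, 3
  1, 1, 2, 3, 3, 3, 4, 4
  1, 1, 2, 3, 3, 4, 5, 5
  1, 1, 2, 3, 3, 4, 5, 6
  1, 1, 2, 3, 4, 5, 6, 7
  1, 2, 3, 4, 5, 6, 7, 8

second differences of R give the permutation w = (4, 7, 3, 1, 6, 8, 5, 2).

5 SE-corners of the 15-cell Rothe diagram give Ess(w):

[(2, 3, 0), (2, 6, 1), (3, 2, 0), (6, 5, 3), (7, 2, 1)]


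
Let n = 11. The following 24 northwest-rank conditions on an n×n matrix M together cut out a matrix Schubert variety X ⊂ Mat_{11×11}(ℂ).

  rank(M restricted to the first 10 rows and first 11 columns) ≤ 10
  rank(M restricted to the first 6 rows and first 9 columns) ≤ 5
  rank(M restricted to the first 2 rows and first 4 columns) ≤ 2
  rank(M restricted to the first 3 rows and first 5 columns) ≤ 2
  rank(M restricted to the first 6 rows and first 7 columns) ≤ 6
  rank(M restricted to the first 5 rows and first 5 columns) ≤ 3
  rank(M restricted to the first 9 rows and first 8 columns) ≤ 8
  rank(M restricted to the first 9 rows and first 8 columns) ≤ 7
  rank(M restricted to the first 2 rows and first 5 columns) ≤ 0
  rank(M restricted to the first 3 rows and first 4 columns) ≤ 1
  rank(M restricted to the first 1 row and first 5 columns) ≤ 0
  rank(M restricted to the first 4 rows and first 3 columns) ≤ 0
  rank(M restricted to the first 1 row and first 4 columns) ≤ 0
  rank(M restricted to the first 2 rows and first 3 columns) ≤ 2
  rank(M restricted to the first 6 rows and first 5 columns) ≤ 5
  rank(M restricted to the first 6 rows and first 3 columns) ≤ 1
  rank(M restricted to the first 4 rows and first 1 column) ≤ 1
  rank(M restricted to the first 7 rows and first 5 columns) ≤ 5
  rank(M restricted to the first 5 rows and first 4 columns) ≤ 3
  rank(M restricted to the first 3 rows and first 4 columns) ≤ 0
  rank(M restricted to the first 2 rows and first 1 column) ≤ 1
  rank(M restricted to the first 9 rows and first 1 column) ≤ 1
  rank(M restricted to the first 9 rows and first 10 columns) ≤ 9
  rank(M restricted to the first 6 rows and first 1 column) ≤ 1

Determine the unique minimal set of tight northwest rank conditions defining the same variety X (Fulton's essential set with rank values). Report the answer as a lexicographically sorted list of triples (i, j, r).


Reconstructing r_w from the 24 given conditions:

  row 1: 0 | 0 | 0 | 0 | 0 | 1 | 1 | 1 | 1 | 1 | 1
  row 2: 0 | 0 | 0 | 0 | 0 | 1 | 2 | 2 | 2 | 2 | 2
  row 3: 0 | 0 | 0 | 0 | 1 | 2 | 3 | 3 | 3 | 3 | 3
  row 4: 0 | 0 | 0 | 1 | 2 | 3 | 4 | 4 | 4 | 4 | 4
  row 5: 1 | 1 | 1 | 2 | 3 | 4 | 5 | 5 | 5 | 5 | 5
  row 6: 1 | 1 | 1 | 2 | 3 | 4 | 5 | 5 | 5 | 6 | 6
  row 7: 1 | 2 | 2 | 3 | 4 | 5 | 6 | 6 | 6 | 7 | 7
  row 8: 1 | 2 | 3 | 4 | 5 | 6 | 7 | 7 | 7 | 8 | 8
  row 9: 1 | 2 | 3 | 4 | 5 | 6 | 7 | 7 | 8 | 9 | 9
  row 10: 1 | 2 | 3 | 4 | 5 | 6 | 7 | 8 | 9 | 10 | 10
  row 11: 1 | 2 | 3 | 4 | 5 | 6 | 7 | 8 | 9 | 10 | 11

so w = (6, 7, 5, 4, 1, 10, 2, 3, 9, 8, 11).

Fulton essential set (6 of the 22 Rothe cells):

[(2, 5, 0), (3, 4, 0), (4, 3, 0), (6, 3, 1), (6, 9, 5), (9, 8, 7)]
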